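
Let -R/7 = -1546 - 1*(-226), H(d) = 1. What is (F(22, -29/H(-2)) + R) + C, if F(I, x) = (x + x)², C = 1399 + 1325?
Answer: 15328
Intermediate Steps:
C = 2724
F(I, x) = 4*x² (F(I, x) = (2*x)² = 4*x²)
R = 9240 (R = -7*(-1546 - 1*(-226)) = -7*(-1546 + 226) = -7*(-1320) = 9240)
(F(22, -29/H(-2)) + R) + C = (4*(-29/1)² + 9240) + 2724 = (4*(-29*1)² + 9240) + 2724 = (4*(-29)² + 9240) + 2724 = (4*841 + 9240) + 2724 = (3364 + 9240) + 2724 = 12604 + 2724 = 15328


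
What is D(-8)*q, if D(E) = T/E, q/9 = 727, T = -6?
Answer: 19629/4 ≈ 4907.3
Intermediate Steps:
q = 6543 (q = 9*727 = 6543)
D(E) = -6/E
D(-8)*q = -6/(-8)*6543 = -6*(-⅛)*6543 = (¾)*6543 = 19629/4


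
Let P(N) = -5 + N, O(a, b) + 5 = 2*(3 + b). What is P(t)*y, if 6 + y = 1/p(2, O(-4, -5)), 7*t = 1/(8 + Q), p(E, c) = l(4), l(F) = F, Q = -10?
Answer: 1633/56 ≈ 29.161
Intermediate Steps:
O(a, b) = 1 + 2*b (O(a, b) = -5 + 2*(3 + b) = -5 + (6 + 2*b) = 1 + 2*b)
p(E, c) = 4
t = -1/14 (t = 1/(7*(8 - 10)) = (⅐)/(-2) = (⅐)*(-½) = -1/14 ≈ -0.071429)
y = -23/4 (y = -6 + 1/4 = -6 + ¼ = -23/4 ≈ -5.7500)
P(t)*y = (-5 - 1/14)*(-23/4) = -71/14*(-23/4) = 1633/56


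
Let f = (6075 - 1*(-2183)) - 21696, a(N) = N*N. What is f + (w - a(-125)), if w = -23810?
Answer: -52873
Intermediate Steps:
a(N) = N²
f = -13438 (f = (6075 + 2183) - 21696 = 8258 - 21696 = -13438)
f + (w - a(-125)) = -13438 + (-23810 - 1*(-125)²) = -13438 + (-23810 - 1*15625) = -13438 + (-23810 - 15625) = -13438 - 39435 = -52873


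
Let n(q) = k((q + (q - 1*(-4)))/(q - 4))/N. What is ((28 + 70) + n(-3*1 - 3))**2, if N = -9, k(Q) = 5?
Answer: 769129/81 ≈ 9495.4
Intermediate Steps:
n(q) = -5/9 (n(q) = 5/(-9) = 5*(-1/9) = -5/9)
((28 + 70) + n(-3*1 - 3))**2 = ((28 + 70) - 5/9)**2 = (98 - 5/9)**2 = (877/9)**2 = 769129/81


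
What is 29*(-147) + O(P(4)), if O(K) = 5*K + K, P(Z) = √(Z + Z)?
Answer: -4263 + 12*√2 ≈ -4246.0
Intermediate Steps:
P(Z) = √2*√Z (P(Z) = √(2*Z) = √2*√Z)
O(K) = 6*K
29*(-147) + O(P(4)) = 29*(-147) + 6*(√2*√4) = -4263 + 6*(√2*2) = -4263 + 6*(2*√2) = -4263 + 12*√2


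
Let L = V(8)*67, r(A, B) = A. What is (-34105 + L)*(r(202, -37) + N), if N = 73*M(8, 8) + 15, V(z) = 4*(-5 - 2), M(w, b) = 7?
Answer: -26194168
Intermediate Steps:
V(z) = -28 (V(z) = 4*(-7) = -28)
N = 526 (N = 73*7 + 15 = 511 + 15 = 526)
L = -1876 (L = -28*67 = -1876)
(-34105 + L)*(r(202, -37) + N) = (-34105 - 1876)*(202 + 526) = -35981*728 = -26194168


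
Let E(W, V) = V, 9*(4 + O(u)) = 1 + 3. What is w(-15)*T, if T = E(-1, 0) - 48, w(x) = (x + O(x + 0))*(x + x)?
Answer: -26720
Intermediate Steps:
O(u) = -32/9 (O(u) = -4 + (1 + 3)/9 = -4 + (⅑)*4 = -4 + 4/9 = -32/9)
w(x) = 2*x*(-32/9 + x) (w(x) = (x - 32/9)*(x + x) = (-32/9 + x)*(2*x) = 2*x*(-32/9 + x))
T = -48 (T = 0 - 48 = -48)
w(-15)*T = ((2/9)*(-15)*(-32 + 9*(-15)))*(-48) = ((2/9)*(-15)*(-32 - 135))*(-48) = ((2/9)*(-15)*(-167))*(-48) = (1670/3)*(-48) = -26720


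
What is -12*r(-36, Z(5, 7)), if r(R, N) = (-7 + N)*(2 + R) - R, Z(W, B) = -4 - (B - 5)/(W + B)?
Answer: -4988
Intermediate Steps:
Z(W, B) = -4 - (-5 + B)/(B + W)
r(R, N) = -R + (-7 + N)*(2 + R)
-12*r(-36, Z(5, 7)) = -12*(-14 - 8*(-36) + 2*((5 - 5*7 - 4*5)/(7 + 5)) + ((5 - 5*7 - 4*5)/(7 + 5))*(-36)) = -12*(-14 + 288 + 2*((5 - 35 - 20)/12) + ((5 - 35 - 20)/12)*(-36)) = -12*(-14 + 288 + 2*((1/12)*(-50)) + ((1/12)*(-50))*(-36)) = -12*(-14 + 288 + 2*(-25/6) - 25/6*(-36)) = -12*(-14 + 288 - 25/3 + 150) = -12*1247/3 = -4988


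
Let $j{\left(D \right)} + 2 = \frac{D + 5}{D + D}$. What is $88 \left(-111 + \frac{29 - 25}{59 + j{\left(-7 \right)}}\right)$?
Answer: $- \frac{244046}{25} \approx -9761.8$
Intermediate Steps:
$j{\left(D \right)} = -2 + \frac{5 + D}{2 D}$ ($j{\left(D \right)} = -2 + \frac{D + 5}{D + D} = -2 + \frac{5 + D}{2 D}$)
$88 \left(-111 + \frac{29 - 25}{59 + j{\left(-7 \right)}}\right) = 88 \left(-111 + \frac{29 - 25}{59 + \frac{5 - -21}{2 \left(-7\right)}}\right) = 88 \left(-111 + \frac{4}{59 + \frac{1}{2} \left(- \frac{1}{7}\right) \left(5 + 21\right)}\right) = 88 \left(-111 + \frac{4}{59 + \frac{1}{2} \left(- \frac{1}{7}\right) 26}\right) = 88 \left(-111 + \frac{4}{59 - \frac{13}{7}}\right) = 88 \left(-111 + \frac{4}{\frac{400}{7}}\right) = 88 \left(-111 + 4 \cdot \frac{7}{400}\right) = 88 \left(-111 + \frac{7}{100}\right) = 88 \left(- \frac{11093}{100}\right) = - \frac{244046}{25}$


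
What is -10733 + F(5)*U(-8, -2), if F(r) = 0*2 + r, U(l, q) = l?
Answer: -10773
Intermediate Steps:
F(r) = r (F(r) = 0 + r = r)
-10733 + F(5)*U(-8, -2) = -10733 + 5*(-8) = -10733 - 40 = -10773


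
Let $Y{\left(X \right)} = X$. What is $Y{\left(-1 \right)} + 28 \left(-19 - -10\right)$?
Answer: $-253$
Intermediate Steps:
$Y{\left(-1 \right)} + 28 \left(-19 - -10\right) = -1 + 28 \left(-19 - -10\right) = -1 + 28 \left(-19 + 10\right) = -1 + 28 \left(-9\right) = -1 - 252 = -253$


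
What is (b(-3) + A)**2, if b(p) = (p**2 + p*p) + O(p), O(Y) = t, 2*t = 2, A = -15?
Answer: 16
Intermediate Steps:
t = 1 (t = (1/2)*2 = 1)
O(Y) = 1
b(p) = 1 + 2*p**2 (b(p) = (p**2 + p*p) + 1 = (p**2 + p**2) + 1 = 2*p**2 + 1 = 1 + 2*p**2)
(b(-3) + A)**2 = ((1 + 2*(-3)**2) - 15)**2 = ((1 + 2*9) - 15)**2 = ((1 + 18) - 15)**2 = (19 - 15)**2 = 4**2 = 16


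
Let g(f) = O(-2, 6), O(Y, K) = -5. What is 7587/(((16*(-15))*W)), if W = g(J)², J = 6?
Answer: -2529/2000 ≈ -1.2645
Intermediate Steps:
g(f) = -5
W = 25 (W = (-5)² = 25)
7587/(((16*(-15))*W)) = 7587/(((16*(-15))*25)) = 7587/((-240*25)) = 7587/(-6000) = 7587*(-1/6000) = -2529/2000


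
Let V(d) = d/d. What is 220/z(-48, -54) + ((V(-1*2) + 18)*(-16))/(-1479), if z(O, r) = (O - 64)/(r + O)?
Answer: 4152851/20706 ≈ 200.56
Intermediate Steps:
V(d) = 1
z(O, r) = (-64 + O)/(O + r)
220/z(-48, -54) + ((V(-1*2) + 18)*(-16))/(-1479) = 220/(((-64 - 48)/(-48 - 54))) + ((1 + 18)*(-16))/(-1479) = 220/((-112/(-102))) + (19*(-16))*(-1/1479) = 220/((-1/102*(-112))) - 304*(-1/1479) = 220/(56/51) + 304/1479 = 220*(51/56) + 304/1479 = 2805/14 + 304/1479 = 4152851/20706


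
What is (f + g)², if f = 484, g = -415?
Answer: 4761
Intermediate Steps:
(f + g)² = (484 - 415)² = 69² = 4761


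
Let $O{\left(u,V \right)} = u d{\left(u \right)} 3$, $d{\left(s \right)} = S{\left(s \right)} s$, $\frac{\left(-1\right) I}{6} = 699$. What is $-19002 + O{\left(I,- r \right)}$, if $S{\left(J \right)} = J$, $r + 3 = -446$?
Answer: $-221312819154$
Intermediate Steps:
$r = -449$ ($r = -3 - 446 = -449$)
$I = -4194$ ($I = \left(-6\right) 699 = -4194$)
$d{\left(s \right)} = s^{2}$ ($d{\left(s \right)} = s s = s^{2}$)
$O{\left(u,V \right)} = 3 u^{3}$ ($O{\left(u,V \right)} = u u^{2} \cdot 3 = u^{3} \cdot 3 = 3 u^{3}$)
$-19002 + O{\left(I,- r \right)} = -19002 + 3 \left(-4194\right)^{3} = -19002 + 3 \left(-73770933384\right) = -19002 - 221312800152 = -221312819154$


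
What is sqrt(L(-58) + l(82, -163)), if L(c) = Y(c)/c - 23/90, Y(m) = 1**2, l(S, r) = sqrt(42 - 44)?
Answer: sqrt(-51620 + 189225*I*sqrt(2))/435 ≈ 0.76403 + 0.9255*I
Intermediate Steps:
l(S, r) = I*sqrt(2) (l(S, r) = sqrt(-2) = I*sqrt(2))
Y(m) = 1
L(c) = -23/90 + 1/c (L(c) = 1/c - 23/90 = -23/90 + 1/c)
sqrt(L(-58) + l(82, -163)) = sqrt((-23/90 + 1/(-58)) + I*sqrt(2)) = sqrt((-23/90 - 1/58) + I*sqrt(2)) = sqrt(-356/1305 + I*sqrt(2))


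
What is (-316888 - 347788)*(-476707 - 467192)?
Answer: 627387011724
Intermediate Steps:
(-316888 - 347788)*(-476707 - 467192) = -664676*(-943899) = 627387011724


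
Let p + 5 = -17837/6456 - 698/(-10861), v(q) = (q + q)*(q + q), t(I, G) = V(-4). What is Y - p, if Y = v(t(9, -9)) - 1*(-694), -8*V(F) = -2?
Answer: 49219663607/70118616 ≈ 701.95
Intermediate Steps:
V(F) = ¼ (V(F) = -⅛*(-2) = ¼)
t(I, G) = ¼
v(q) = 4*q² (v(q) = (2*q)*(2*q) = 4*q²)
p = -539814449/70118616 (p = -5 + (-17837/6456 - 698/(-10861)) = -5 + (-17837*1/6456 - 698*(-1/10861)) = -5 + (-17837/6456 + 698/10861) = -5 - 189221369/70118616 = -539814449/70118616 ≈ -7.6986)
Y = 2777/4 (Y = 4*(¼)² - 1*(-694) = 4*(1/16) + 694 = ¼ + 694 = 2777/4 ≈ 694.25)
Y - p = 2777/4 - 1*(-539814449/70118616) = 2777/4 + 539814449/70118616 = 49219663607/70118616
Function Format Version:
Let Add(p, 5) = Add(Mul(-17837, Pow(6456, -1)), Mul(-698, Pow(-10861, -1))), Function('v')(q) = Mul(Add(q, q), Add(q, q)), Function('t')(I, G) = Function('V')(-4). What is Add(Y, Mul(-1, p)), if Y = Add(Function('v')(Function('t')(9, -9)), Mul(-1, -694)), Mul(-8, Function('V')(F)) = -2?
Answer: Rational(49219663607, 70118616) ≈ 701.95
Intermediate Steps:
Function('V')(F) = Rational(1, 4) (Function('V')(F) = Mul(Rational(-1, 8), -2) = Rational(1, 4))
Function('t')(I, G) = Rational(1, 4)
Function('v')(q) = Mul(4, Pow(q, 2)) (Function('v')(q) = Mul(Mul(2, q), Mul(2, q)) = Mul(4, Pow(q, 2)))
p = Rational(-539814449, 70118616) (p = Add(-5, Add(Mul(-17837, Pow(6456, -1)), Mul(-698, Pow(-10861, -1)))) = Add(-5, Add(Mul(-17837, Rational(1, 6456)), Mul(-698, Rational(-1, 10861)))) = Add(-5, Add(Rational(-17837, 6456), Rational(698, 10861))) = Add(-5, Rational(-189221369, 70118616)) = Rational(-539814449, 70118616) ≈ -7.6986)
Y = Rational(2777, 4) (Y = Add(Mul(4, Pow(Rational(1, 4), 2)), Mul(-1, -694)) = Add(Mul(4, Rational(1, 16)), 694) = Add(Rational(1, 4), 694) = Rational(2777, 4) ≈ 694.25)
Add(Y, Mul(-1, p)) = Add(Rational(2777, 4), Mul(-1, Rational(-539814449, 70118616))) = Add(Rational(2777, 4), Rational(539814449, 70118616)) = Rational(49219663607, 70118616)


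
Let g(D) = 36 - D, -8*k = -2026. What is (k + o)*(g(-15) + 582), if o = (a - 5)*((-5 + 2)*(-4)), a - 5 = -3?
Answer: 550077/4 ≈ 1.3752e+5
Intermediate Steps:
a = 2 (a = 5 - 3 = 2)
k = 1013/4 (k = -⅛*(-2026) = 1013/4 ≈ 253.25)
o = -36 (o = (2 - 5)*((-5 + 2)*(-4)) = -(-9)*(-4) = -3*12 = -36)
(k + o)*(g(-15) + 582) = (1013/4 - 36)*((36 - 1*(-15)) + 582) = 869*((36 + 15) + 582)/4 = 869*(51 + 582)/4 = (869/4)*633 = 550077/4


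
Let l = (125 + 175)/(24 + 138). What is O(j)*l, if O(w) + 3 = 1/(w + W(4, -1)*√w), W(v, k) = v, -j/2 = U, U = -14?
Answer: -875/162 - 25*√7/567 ≈ -5.5179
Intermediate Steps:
j = 28 (j = -2*(-14) = 28)
l = 50/27 (l = 300/162 = 300*(1/162) = 50/27 ≈ 1.8519)
O(w) = -3 + 1/(w + 4*√w)
O(j)*l = ((1 - 24*√7 - 3*28)/(28 + 4*√28))*(50/27) = ((1 - 24*√7 - 84)/(28 + 4*(2*√7)))*(50/27) = ((1 - 24*√7 - 84)/(28 + 8*√7))*(50/27) = ((-83 - 24*√7)/(28 + 8*√7))*(50/27) = 50*(-83 - 24*√7)/(27*(28 + 8*√7))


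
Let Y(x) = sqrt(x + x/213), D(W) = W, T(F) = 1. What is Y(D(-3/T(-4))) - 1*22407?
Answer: -22407 + I*sqrt(15194)/71 ≈ -22407.0 + 1.7361*I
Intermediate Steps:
Y(x) = sqrt(45582)*sqrt(x)/213 (Y(x) = sqrt(x + x*(1/213)) = sqrt(x + x/213) = sqrt(214*x/213) = sqrt(45582)*sqrt(x)/213)
Y(D(-3/T(-4))) - 1*22407 = sqrt(45582)*sqrt(-3/1)/213 - 1*22407 = sqrt(45582)*sqrt(-3*1)/213 - 22407 = sqrt(45582)*sqrt(-3)/213 - 22407 = sqrt(45582)*(I*sqrt(3))/213 - 22407 = I*sqrt(15194)/71 - 22407 = -22407 + I*sqrt(15194)/71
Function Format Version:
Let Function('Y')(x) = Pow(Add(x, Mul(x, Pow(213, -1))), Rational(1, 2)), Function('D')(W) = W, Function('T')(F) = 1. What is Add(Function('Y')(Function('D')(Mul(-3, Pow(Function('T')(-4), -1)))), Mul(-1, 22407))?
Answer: Add(-22407, Mul(Rational(1, 71), I, Pow(15194, Rational(1, 2)))) ≈ Add(-22407., Mul(1.7361, I))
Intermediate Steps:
Function('Y')(x) = Mul(Rational(1, 213), Pow(45582, Rational(1, 2)), Pow(x, Rational(1, 2))) (Function('Y')(x) = Pow(Add(x, Mul(x, Rational(1, 213))), Rational(1, 2)) = Pow(Add(x, Mul(Rational(1, 213), x)), Rational(1, 2)) = Pow(Mul(Rational(214, 213), x), Rational(1, 2)) = Mul(Rational(1, 213), Pow(45582, Rational(1, 2)), Pow(x, Rational(1, 2))))
Add(Function('Y')(Function('D')(Mul(-3, Pow(Function('T')(-4), -1)))), Mul(-1, 22407)) = Add(Mul(Rational(1, 213), Pow(45582, Rational(1, 2)), Pow(Mul(-3, Pow(1, -1)), Rational(1, 2))), Mul(-1, 22407)) = Add(Mul(Rational(1, 213), Pow(45582, Rational(1, 2)), Pow(Mul(-3, 1), Rational(1, 2))), -22407) = Add(Mul(Rational(1, 213), Pow(45582, Rational(1, 2)), Pow(-3, Rational(1, 2))), -22407) = Add(Mul(Rational(1, 213), Pow(45582, Rational(1, 2)), Mul(I, Pow(3, Rational(1, 2)))), -22407) = Add(Mul(Rational(1, 71), I, Pow(15194, Rational(1, 2))), -22407) = Add(-22407, Mul(Rational(1, 71), I, Pow(15194, Rational(1, 2))))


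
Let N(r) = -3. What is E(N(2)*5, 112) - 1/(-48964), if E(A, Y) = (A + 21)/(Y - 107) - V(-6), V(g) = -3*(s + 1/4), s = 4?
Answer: 853811/61205 ≈ 13.950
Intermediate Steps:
V(g) = -51/4 (V(g) = -3*(4 + 1/4) = -3*17/4 = -51/4)
E(A, Y) = 51/4 + (21 + A)/(-107 + Y) (E(A, Y) = (A + 21)/(Y - 107) - 1*(-51/4) = (21 + A)/(-107 + Y) + 51/4 = 51/4 + (21 + A)/(-107 + Y))
E(N(2)*5, 112) - 1/(-48964) = (-5373 + 4*(-3*5) + 51*112)/(4*(-107 + 112)) - 1/(-48964) = (1/4)*(-5373 + 4*(-15) + 5712)/5 - 1*(-1/48964) = (1/4)*(1/5)*(-5373 - 60 + 5712) + 1/48964 = (1/4)*(1/5)*279 + 1/48964 = 279/20 + 1/48964 = 853811/61205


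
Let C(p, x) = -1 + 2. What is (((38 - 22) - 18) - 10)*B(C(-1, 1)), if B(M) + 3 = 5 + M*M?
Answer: -36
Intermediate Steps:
C(p, x) = 1
B(M) = 2 + M**2 (B(M) = -3 + (5 + M*M) = -3 + (5 + M**2) = 2 + M**2)
(((38 - 22) - 18) - 10)*B(C(-1, 1)) = (((38 - 22) - 18) - 10)*(2 + 1**2) = ((16 - 18) - 10)*(2 + 1) = (-2 - 10)*3 = -12*3 = -36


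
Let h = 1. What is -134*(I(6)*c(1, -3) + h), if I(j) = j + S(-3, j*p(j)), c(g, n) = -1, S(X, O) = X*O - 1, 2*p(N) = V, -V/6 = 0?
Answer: 536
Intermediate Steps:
V = 0 (V = -6*0 = 0)
p(N) = 0 (p(N) = (½)*0 = 0)
S(X, O) = -1 + O*X (S(X, O) = O*X - 1 = -1 + O*X)
I(j) = -1 + j (I(j) = j + (-1 + (j*0)*(-3)) = j + (-1 + 0*(-3)) = j + (-1 + 0) = j - 1 = -1 + j)
-134*(I(6)*c(1, -3) + h) = -134*((-1 + 6)*(-1) + 1) = -134*(5*(-1) + 1) = -134*(-5 + 1) = -134*(-4) = 536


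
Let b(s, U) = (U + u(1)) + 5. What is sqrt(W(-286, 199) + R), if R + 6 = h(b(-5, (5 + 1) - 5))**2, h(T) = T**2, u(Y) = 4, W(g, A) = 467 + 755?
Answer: 4*sqrt(701) ≈ 105.91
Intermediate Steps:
W(g, A) = 1222
b(s, U) = 9 + U (b(s, U) = (U + 4) + 5 = (4 + U) + 5 = 9 + U)
R = 9994 (R = -6 + ((9 + ((5 + 1) - 5))**2)**2 = -6 + ((9 + (6 - 5))**2)**2 = -6 + ((9 + 1)**2)**2 = -6 + (10**2)**2 = -6 + 100**2 = -6 + 10000 = 9994)
sqrt(W(-286, 199) + R) = sqrt(1222 + 9994) = sqrt(11216) = 4*sqrt(701)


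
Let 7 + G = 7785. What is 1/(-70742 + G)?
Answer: -1/62964 ≈ -1.5882e-5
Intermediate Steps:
G = 7778 (G = -7 + 7785 = 7778)
1/(-70742 + G) = 1/(-70742 + 7778) = 1/(-62964) = -1/62964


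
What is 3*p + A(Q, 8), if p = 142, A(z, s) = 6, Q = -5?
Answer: 432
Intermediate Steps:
3*p + A(Q, 8) = 3*142 + 6 = 426 + 6 = 432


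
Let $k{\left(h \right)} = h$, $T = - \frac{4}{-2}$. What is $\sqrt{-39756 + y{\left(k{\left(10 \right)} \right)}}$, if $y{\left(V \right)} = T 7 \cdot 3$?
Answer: $i \sqrt{39714} \approx 199.28 i$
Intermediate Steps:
$T = 2$ ($T = \left(-4\right) \left(- \frac{1}{2}\right) = 2$)
$y{\left(V \right)} = 42$ ($y{\left(V \right)} = 2 \cdot 7 \cdot 3 = 14 \cdot 3 = 42$)
$\sqrt{-39756 + y{\left(k{\left(10 \right)} \right)}} = \sqrt{-39756 + 42} = \sqrt{-39714} = i \sqrt{39714}$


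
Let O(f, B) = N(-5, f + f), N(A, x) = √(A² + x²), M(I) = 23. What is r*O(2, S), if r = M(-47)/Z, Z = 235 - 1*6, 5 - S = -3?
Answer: 23*√41/229 ≈ 0.64311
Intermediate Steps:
S = 8 (S = 5 - 1*(-3) = 5 + 3 = 8)
Z = 229 (Z = 235 - 6 = 229)
O(f, B) = √(25 + 4*f²) (O(f, B) = √((-5)² + (f + f)²) = √(25 + (2*f)²) = √(25 + 4*f²))
r = 23/229 ≈ 0.10044
r*O(2, S) = 23*√(25 + 4*2²)/229 = 23*√(25 + 4*4)/229 = 23*√(25 + 16)/229 = 23*√41/229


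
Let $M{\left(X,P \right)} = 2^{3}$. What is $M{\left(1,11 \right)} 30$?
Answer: $240$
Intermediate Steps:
$M{\left(X,P \right)} = 8$
$M{\left(1,11 \right)} 30 = 8 \cdot 30 = 240$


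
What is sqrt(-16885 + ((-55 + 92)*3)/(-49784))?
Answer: I*sqrt(213513149554)/3556 ≈ 129.94*I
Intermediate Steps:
sqrt(-16885 + ((-55 + 92)*3)/(-49784)) = sqrt(-16885 + (37*3)*(-1/49784)) = sqrt(-16885 + 111*(-1/49784)) = sqrt(-16885 - 111/49784) = sqrt(-840602951/49784) = I*sqrt(213513149554)/3556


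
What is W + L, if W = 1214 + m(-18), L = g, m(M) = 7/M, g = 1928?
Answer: 56549/18 ≈ 3141.6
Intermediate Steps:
L = 1928
W = 21845/18 (W = 1214 + 7/(-18) = 1214 + 7*(-1/18) = 1214 - 7/18 = 21845/18 ≈ 1213.6)
W + L = 21845/18 + 1928 = 56549/18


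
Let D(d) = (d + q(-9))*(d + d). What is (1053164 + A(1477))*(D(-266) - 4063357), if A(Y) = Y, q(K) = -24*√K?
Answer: -4136138532645 + 40396968864*I ≈ -4.1361e+12 + 4.0397e+10*I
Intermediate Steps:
D(d) = 2*d*(d - 72*I) (D(d) = (d - 72*I)*(d + d) = (d - 72*I)*(2*d) = 2*d*(d - 72*I))
(1053164 + A(1477))*(D(-266) - 4063357) = (1053164 + 1477)*(2*(-266)*(-266 - 72*I) - 4063357) = 1054641*((141512 + 38304*I) - 4063357) = 1054641*(-3921845 + 38304*I) = -4136138532645 + 40396968864*I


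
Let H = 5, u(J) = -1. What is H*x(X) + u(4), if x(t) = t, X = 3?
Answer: 14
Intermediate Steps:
H*x(X) + u(4) = 5*3 - 1 = 15 - 1 = 14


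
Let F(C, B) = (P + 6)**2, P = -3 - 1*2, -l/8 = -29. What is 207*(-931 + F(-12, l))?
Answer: -192510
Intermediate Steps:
l = 232 (l = -8*(-29) = 232)
P = -5 (P = -3 - 2 = -5)
F(C, B) = 1 (F(C, B) = (-5 + 6)**2 = 1**2 = 1)
207*(-931 + F(-12, l)) = 207*(-931 + 1) = 207*(-930) = -192510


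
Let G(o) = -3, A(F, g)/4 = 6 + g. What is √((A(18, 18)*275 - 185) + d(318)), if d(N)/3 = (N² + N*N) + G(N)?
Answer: 5*√25318 ≈ 795.58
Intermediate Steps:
A(F, g) = 24 + 4*g (A(F, g) = 4*(6 + g) = 24 + 4*g)
d(N) = -9 + 6*N² (d(N) = 3*((N² + N*N) - 3) = 3*((N² + N²) - 3) = 3*(2*N² - 3) = 3*(-3 + 2*N²) = -9 + 6*N²)
√((A(18, 18)*275 - 185) + d(318)) = √(((24 + 4*18)*275 - 185) + (-9 + 6*318²)) = √(((24 + 72)*275 - 185) + (-9 + 6*101124)) = √((96*275 - 185) + (-9 + 606744)) = √((26400 - 185) + 606735) = √(26215 + 606735) = √632950 = 5*√25318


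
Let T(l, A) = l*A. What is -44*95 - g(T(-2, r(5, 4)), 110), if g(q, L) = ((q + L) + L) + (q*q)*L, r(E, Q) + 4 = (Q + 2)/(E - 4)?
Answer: -6156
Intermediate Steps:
r(E, Q) = -4 + (2 + Q)/(-4 + E) (r(E, Q) = -4 + (Q + 2)/(E - 4) = -4 + (2 + Q)/(-4 + E))
T(l, A) = A*l
g(q, L) = q + 2*L + L*q**2 (g(q, L) = ((L + q) + L) + q**2*L = (q + 2*L) + L*q**2 = q + 2*L + L*q**2)
-44*95 - g(T(-2, r(5, 4)), 110) = -44*95 - (((18 + 4 - 4*5)/(-4 + 5))*(-2) + 2*110 + 110*(((18 + 4 - 4*5)/(-4 + 5))*(-2))**2) = -4180 - (((18 + 4 - 20)/1)*(-2) + 220 + 110*(((18 + 4 - 20)/1)*(-2))**2) = -4180 - ((1*2)*(-2) + 220 + 110*((1*2)*(-2))**2) = -4180 - (2*(-2) + 220 + 110*(2*(-2))**2) = -4180 - (-4 + 220 + 110*(-4)**2) = -4180 - (-4 + 220 + 110*16) = -4180 - (-4 + 220 + 1760) = -4180 - 1*1976 = -4180 - 1976 = -6156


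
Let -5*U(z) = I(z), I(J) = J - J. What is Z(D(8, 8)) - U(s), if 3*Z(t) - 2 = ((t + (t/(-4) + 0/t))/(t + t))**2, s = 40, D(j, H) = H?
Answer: 137/192 ≈ 0.71354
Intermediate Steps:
I(J) = 0
U(z) = 0 (U(z) = -1/5*0 = 0)
Z(t) = 137/192 (Z(t) = 2/3 + ((t + (t/(-4) + 0/t))/(t + t))**2/3 = 2/3 + ((t + (t*(-1/4) + 0))/((2*t)))**2/3 = 2/3 + ((t + (-t/4 + 0))*(1/(2*t)))**2/3 = 2/3 + ((t - t/4)*(1/(2*t)))**2/3 = 2/3 + ((3*t/4)*(1/(2*t)))**2/3 = 2/3 + (3/8)**2/3 = 2/3 + (1/3)*(9/64) = 2/3 + 3/64 = 137/192)
Z(D(8, 8)) - U(s) = 137/192 - 1*0 = 137/192 + 0 = 137/192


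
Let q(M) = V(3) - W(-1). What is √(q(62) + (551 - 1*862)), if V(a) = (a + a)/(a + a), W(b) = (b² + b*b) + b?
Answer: I*√311 ≈ 17.635*I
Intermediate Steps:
W(b) = b + 2*b² (W(b) = (b² + b²) + b = 2*b² + b = b + 2*b²)
V(a) = 1 (V(a) = (2*a)/((2*a)) = (2*a)*(1/(2*a)) = 1)
q(M) = 0 (q(M) = 1 - (-1)*(1 + 2*(-1)) = 1 - (-1)*(1 - 2) = 1 - (-1)*(-1) = 1 - 1*1 = 1 - 1 = 0)
√(q(62) + (551 - 1*862)) = √(0 + (551 - 1*862)) = √(0 + (551 - 862)) = √(0 - 311) = √(-311) = I*√311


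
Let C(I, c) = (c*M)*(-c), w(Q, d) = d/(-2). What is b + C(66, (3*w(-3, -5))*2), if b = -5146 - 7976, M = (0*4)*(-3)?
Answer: -13122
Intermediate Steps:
w(Q, d) = -d/2 (w(Q, d) = d*(-1/2) = -d/2)
M = 0 (M = 0*(-3) = 0)
b = -13122
C(I, c) = 0 (C(I, c) = (c*0)*(-c) = 0*(-c) = 0)
b + C(66, (3*w(-3, -5))*2) = -13122 + 0 = -13122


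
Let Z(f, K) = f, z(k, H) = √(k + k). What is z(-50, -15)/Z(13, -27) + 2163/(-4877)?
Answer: -2163/4877 + 10*I/13 ≈ -0.44351 + 0.76923*I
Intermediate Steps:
z(k, H) = √2*√k (z(k, H) = √(2*k) = √2*√k)
z(-50, -15)/Z(13, -27) + 2163/(-4877) = (√2*√(-50))/13 + 2163/(-4877) = (√2*(5*I*√2))*(1/13) + 2163*(-1/4877) = (10*I)*(1/13) - 2163/4877 = 10*I/13 - 2163/4877 = -2163/4877 + 10*I/13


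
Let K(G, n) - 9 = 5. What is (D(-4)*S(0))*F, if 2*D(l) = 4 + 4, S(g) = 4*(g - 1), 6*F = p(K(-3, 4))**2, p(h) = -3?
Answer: -24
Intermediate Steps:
K(G, n) = 14 (K(G, n) = 9 + 5 = 14)
F = 3/2 (F = (1/6)*(-3)**2 = (1/6)*9 = 3/2 ≈ 1.5000)
S(g) = -4 + 4*g (S(g) = 4*(-1 + g) = -4 + 4*g)
D(l) = 4 (D(l) = (4 + 4)/2 = (1/2)*8 = 4)
(D(-4)*S(0))*F = (4*(-4 + 4*0))*(3/2) = (4*(-4 + 0))*(3/2) = (4*(-4))*(3/2) = -16*3/2 = -24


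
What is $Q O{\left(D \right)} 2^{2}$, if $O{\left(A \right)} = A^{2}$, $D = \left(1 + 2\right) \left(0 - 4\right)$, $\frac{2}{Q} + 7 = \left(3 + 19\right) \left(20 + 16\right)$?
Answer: $\frac{1152}{785} \approx 1.4675$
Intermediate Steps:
$Q = \frac{2}{785}$ ($Q = \frac{2}{-7 + \left(3 + 19\right) \left(20 + 16\right)} = \frac{2}{-7 + 22 \cdot 36} = \frac{2}{-7 + 792} = \frac{2}{785} \approx 0.0025478$)
$D = -12$ ($D = 3 \left(-4\right) = -12$)
$Q O{\left(D \right)} 2^{2} = \frac{2 \left(-12\right)^{2}}{785} \cdot 2^{2} = \frac{2}{785} \cdot 144 \cdot 4 = \frac{288}{785} \cdot 4 = \frac{1152}{785}$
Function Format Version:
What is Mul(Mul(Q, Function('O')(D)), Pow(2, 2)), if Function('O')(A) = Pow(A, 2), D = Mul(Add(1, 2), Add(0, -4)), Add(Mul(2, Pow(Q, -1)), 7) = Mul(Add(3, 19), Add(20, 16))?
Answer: Rational(1152, 785) ≈ 1.4675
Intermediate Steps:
Q = Rational(2, 785) (Q = Mul(2, Pow(Add(-7, Mul(Add(3, 19), Add(20, 16))), -1)) = Mul(2, Pow(Add(-7, Mul(22, 36)), -1)) = Mul(2, Pow(Add(-7, 792), -1)) = Mul(2, Pow(785, -1)) = Mul(2, Rational(1, 785)) = Rational(2, 785) ≈ 0.0025478)
D = -12 (D = Mul(3, -4) = -12)
Mul(Mul(Q, Function('O')(D)), Pow(2, 2)) = Mul(Mul(Rational(2, 785), Pow(-12, 2)), Pow(2, 2)) = Mul(Mul(Rational(2, 785), 144), 4) = Mul(Rational(288, 785), 4) = Rational(1152, 785)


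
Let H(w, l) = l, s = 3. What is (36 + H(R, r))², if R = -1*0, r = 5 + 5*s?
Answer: 3136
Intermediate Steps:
r = 20 (r = 5 + 5*3 = 5 + 15 = 20)
R = 0
(36 + H(R, r))² = (36 + 20)² = 56² = 3136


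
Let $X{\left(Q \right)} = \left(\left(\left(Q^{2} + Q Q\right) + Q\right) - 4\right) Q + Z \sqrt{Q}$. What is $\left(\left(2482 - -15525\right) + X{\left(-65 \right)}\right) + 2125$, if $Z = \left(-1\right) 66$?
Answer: $-524633 - 66 i \sqrt{65} \approx -5.2463 \cdot 10^{5} - 532.11 i$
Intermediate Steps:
$Z = -66$
$X{\left(Q \right)} = - 66 \sqrt{Q} + Q \left(-4 + Q + 2 Q^{2}\right)$ ($X{\left(Q \right)} = \left(\left(\left(Q^{2} + Q Q\right) + Q\right) - 4\right) Q - 66 \sqrt{Q} = \left(\left(\left(Q^{2} + Q^{2}\right) + Q\right) - 4\right) Q - 66 \sqrt{Q} = \left(\left(2 Q^{2} + Q\right) - 4\right) Q - 66 \sqrt{Q} = \left(\left(Q + 2 Q^{2}\right) - 4\right) Q - 66 \sqrt{Q} = \left(-4 + Q + 2 Q^{2}\right) Q - 66 \sqrt{Q} = Q \left(-4 + Q + 2 Q^{2}\right) - 66 \sqrt{Q} = - 66 \sqrt{Q} + Q \left(-4 + Q + 2 Q^{2}\right)$)
$\left(\left(2482 - -15525\right) + X{\left(-65 \right)}\right) + 2125 = \left(\left(2482 - -15525\right) + \left(\left(-65\right)^{2} - 66 \sqrt{-65} - -260 + 2 \left(-65\right)^{3}\right)\right) + 2125 = \left(\left(2482 + 15525\right) + \left(4225 - 66 i \sqrt{65} + 260 + 2 \left(-274625\right)\right)\right) + 2125 = \left(18007 + \left(4225 - 66 i \sqrt{65} + 260 - 549250\right)\right) + 2125 = \left(18007 - \left(544765 + 66 i \sqrt{65}\right)\right) + 2125 = \left(-526758 - 66 i \sqrt{65}\right) + 2125 = -524633 - 66 i \sqrt{65}$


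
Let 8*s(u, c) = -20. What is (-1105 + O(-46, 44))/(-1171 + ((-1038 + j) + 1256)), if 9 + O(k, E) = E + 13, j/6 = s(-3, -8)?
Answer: 1057/968 ≈ 1.0919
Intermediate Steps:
s(u, c) = -5/2 (s(u, c) = (1/8)*(-20) = -5/2)
j = -15 (j = 6*(-5/2) = -15)
O(k, E) = 4 + E (O(k, E) = -9 + (E + 13) = -9 + (13 + E) = 4 + E)
(-1105 + O(-46, 44))/(-1171 + ((-1038 + j) + 1256)) = (-1105 + (4 + 44))/(-1171 + ((-1038 - 15) + 1256)) = (-1105 + 48)/(-1171 + (-1053 + 1256)) = -1057/(-1171 + 203) = -1057/(-968) = -1057*(-1/968) = 1057/968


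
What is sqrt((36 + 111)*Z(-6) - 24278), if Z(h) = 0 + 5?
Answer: I*sqrt(23543) ≈ 153.44*I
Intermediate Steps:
Z(h) = 5
sqrt((36 + 111)*Z(-6) - 24278) = sqrt((36 + 111)*5 - 24278) = sqrt(147*5 - 24278) = sqrt(735 - 24278) = sqrt(-23543) = I*sqrt(23543)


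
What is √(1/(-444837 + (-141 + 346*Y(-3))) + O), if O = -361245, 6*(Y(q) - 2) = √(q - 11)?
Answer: √3*√((160496096071 - 20831795*I*√14)/(-1332858 + 173*I*√14)) ≈ 9.0793e-13 - 601.04*I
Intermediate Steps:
Y(q) = 2 + √(-11 + q)/6 (Y(q) = 2 + √(q - 11)/6 = 2 + √(-11 + q)/6)
√(1/(-444837 + (-141 + 346*Y(-3))) + O) = √(1/(-444837 + (-141 + 346*(2 + √(-11 - 3)/6))) - 361245) = √(1/(-444837 + (-141 + 346*(2 + √(-14)/6))) - 361245) = √(1/(-444837 + (-141 + 346*(2 + (I*√14)/6))) - 361245) = √(1/(-444837 + (-141 + 346*(2 + I*√14/6))) - 361245) = √(1/(-444837 + (-141 + (692 + 173*I*√14/3))) - 361245) = √(1/(-444837 + (551 + 173*I*√14/3)) - 361245) = √(1/(-444286 + 173*I*√14/3) - 361245) = √(-361245 + 1/(-444286 + 173*I*√14/3))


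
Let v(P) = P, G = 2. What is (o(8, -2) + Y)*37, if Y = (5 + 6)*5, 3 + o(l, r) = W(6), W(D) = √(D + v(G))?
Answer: 1924 + 74*√2 ≈ 2028.7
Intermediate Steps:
W(D) = √(2 + D) (W(D) = √(D + 2) = √(2 + D))
o(l, r) = -3 + 2*√2 (o(l, r) = -3 + √(2 + 6) = -3 + √8 = -3 + 2*√2)
Y = 55 (Y = 11*5 = 55)
(o(8, -2) + Y)*37 = ((-3 + 2*√2) + 55)*37 = (52 + 2*√2)*37 = 1924 + 74*√2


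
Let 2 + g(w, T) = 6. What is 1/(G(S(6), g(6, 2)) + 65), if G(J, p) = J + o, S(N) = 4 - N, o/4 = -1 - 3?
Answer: 1/47 ≈ 0.021277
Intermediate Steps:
o = -16 (o = 4*(-1 - 3) = 4*(-4) = -16)
g(w, T) = 4 (g(w, T) = -2 + 6 = 4)
G(J, p) = -16 + J (G(J, p) = J - 16 = -16 + J)
1/(G(S(6), g(6, 2)) + 65) = 1/((-16 + (4 - 1*6)) + 65) = 1/((-16 + (4 - 6)) + 65) = 1/((-16 - 2) + 65) = 1/(-18 + 65) = 1/47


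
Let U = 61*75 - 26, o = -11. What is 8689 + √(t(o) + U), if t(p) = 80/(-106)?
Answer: 8689 + √12776021/53 ≈ 8756.4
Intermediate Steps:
t(p) = -40/53 (t(p) = 80*(-1/106) = -40/53)
U = 4549 (U = 4575 - 26 = 4549)
8689 + √(t(o) + U) = 8689 + √(-40/53 + 4549) = 8689 + √(241057/53) = 8689 + √12776021/53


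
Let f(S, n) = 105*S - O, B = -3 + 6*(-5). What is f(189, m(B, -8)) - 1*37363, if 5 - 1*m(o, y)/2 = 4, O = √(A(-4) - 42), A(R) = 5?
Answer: -17518 - I*√37 ≈ -17518.0 - 6.0828*I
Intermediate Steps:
O = I*√37 (O = √(5 - 42) = √(-37) = I*√37 ≈ 6.0828*I)
B = -33 (B = -3 - 30 = -33)
m(o, y) = 2 (m(o, y) = 10 - 2*4 = 10 - 8 = 2)
f(S, n) = 105*S - I*√37
f(189, m(B, -8)) - 1*37363 = (105*189 - I*√37) - 1*37363 = (19845 - I*√37) - 37363 = -17518 - I*√37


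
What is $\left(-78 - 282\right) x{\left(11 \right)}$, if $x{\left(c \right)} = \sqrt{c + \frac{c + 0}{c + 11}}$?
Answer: $- 180 \sqrt{46} \approx -1220.8$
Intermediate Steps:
$x{\left(c \right)} = \sqrt{c + \frac{c}{11 + c}}$
$\left(-78 - 282\right) x{\left(11 \right)} = \left(-78 - 282\right) \sqrt{\frac{11 \left(12 + 11\right)}{11 + 11}} = \left(-78 - 282\right) \sqrt{11 \cdot \frac{1}{22} \cdot 23} = - 360 \sqrt{11 \cdot \frac{1}{22} \cdot 23} = - 360 \sqrt{\frac{23}{2}} = - 360 \frac{\sqrt{46}}{2} = - 180 \sqrt{46}$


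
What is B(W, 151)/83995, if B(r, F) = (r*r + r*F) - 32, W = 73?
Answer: 3264/16799 ≈ 0.19430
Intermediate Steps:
B(r, F) = -32 + r² + F*r (B(r, F) = (r² + F*r) - 32 = -32 + r² + F*r)
B(W, 151)/83995 = (-32 + 73² + 151*73)/83995 = (-32 + 5329 + 11023)*(1/83995) = 16320*(1/83995) = 3264/16799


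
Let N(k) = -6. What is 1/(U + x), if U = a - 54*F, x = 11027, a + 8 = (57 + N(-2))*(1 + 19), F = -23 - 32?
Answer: 1/15009 ≈ 6.6627e-5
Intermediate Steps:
F = -55
a = 1012 (a = -8 + (57 - 6)*(1 + 19) = -8 + 51*20 = -8 + 1020 = 1012)
U = 3982 (U = 1012 - 54*(-55) = 1012 + 2970 = 3982)
1/(U + x) = 1/(3982 + 11027) = 1/15009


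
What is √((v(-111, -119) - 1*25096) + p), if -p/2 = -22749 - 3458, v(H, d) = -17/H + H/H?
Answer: √336599286/111 ≈ 165.29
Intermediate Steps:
v(H, d) = 1 - 17/H (v(H, d) = -17/H + 1 = 1 - 17/H)
p = 52414 (p = -2*(-22749 - 3458) = -2*(-26207) = 52414)
√((v(-111, -119) - 1*25096) + p) = √(((-17 - 111)/(-111) - 1*25096) + 52414) = √((-1/111*(-128) - 25096) + 52414) = √((128/111 - 25096) + 52414) = √(-2785528/111 + 52414) = √(3032426/111) = √336599286/111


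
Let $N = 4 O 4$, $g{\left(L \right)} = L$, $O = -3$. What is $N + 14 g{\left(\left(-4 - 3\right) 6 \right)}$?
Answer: $-636$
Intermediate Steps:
$N = -48$ ($N = 4 \left(-3\right) 4 = \left(-12\right) 4 = -48$)
$N + 14 g{\left(\left(-4 - 3\right) 6 \right)} = -48 + 14 \left(-4 - 3\right) 6 = -48 + 14 \left(\left(-7\right) 6\right) = -48 + 14 \left(-42\right) = -48 - 588 = -636$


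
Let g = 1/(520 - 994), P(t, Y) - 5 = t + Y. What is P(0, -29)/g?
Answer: 11376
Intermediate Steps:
P(t, Y) = 5 + Y + t (P(t, Y) = 5 + (t + Y) = 5 + (Y + t) = 5 + Y + t)
g = -1/474 (g = 1/(-474) = -1/474 ≈ -0.0021097)
P(0, -29)/g = (5 - 29 + 0)/(-1/474) = -24*(-474) = 11376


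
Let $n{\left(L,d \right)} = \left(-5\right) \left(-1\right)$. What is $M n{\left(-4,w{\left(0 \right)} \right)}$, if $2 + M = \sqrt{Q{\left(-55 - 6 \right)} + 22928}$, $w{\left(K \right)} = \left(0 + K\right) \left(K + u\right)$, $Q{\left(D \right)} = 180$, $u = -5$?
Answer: $-10 + 10 \sqrt{5777} \approx 750.07$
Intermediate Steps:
$w{\left(K \right)} = K \left(-5 + K\right)$ ($w{\left(K \right)} = \left(0 + K\right) \left(K - 5\right) = K \left(-5 + K\right)$)
$n{\left(L,d \right)} = 5$
$M = -2 + 2 \sqrt{5777}$ ($M = -2 + \sqrt{180 + 22928} = -2 + \sqrt{23108} = -2 + 2 \sqrt{5777} \approx 150.01$)
$M n{\left(-4,w{\left(0 \right)} \right)} = \left(-2 + 2 \sqrt{5777}\right) 5 = -10 + 10 \sqrt{5777}$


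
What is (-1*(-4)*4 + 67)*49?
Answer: 4067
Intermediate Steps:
(-1*(-4)*4 + 67)*49 = (4*4 + 67)*49 = (16 + 67)*49 = 83*49 = 4067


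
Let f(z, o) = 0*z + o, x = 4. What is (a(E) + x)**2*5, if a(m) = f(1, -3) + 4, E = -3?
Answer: 125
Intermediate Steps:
f(z, o) = o (f(z, o) = 0 + o = o)
a(m) = 1 (a(m) = -3 + 4 = 1)
(a(E) + x)**2*5 = (1 + 4)**2*5 = 5**2*5 = 25*5 = 125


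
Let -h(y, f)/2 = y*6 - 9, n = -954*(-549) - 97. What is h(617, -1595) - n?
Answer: -531035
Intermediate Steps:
n = 523649 (n = 523746 - 97 = 523649)
h(y, f) = 18 - 12*y (h(y, f) = -2*(y*6 - 9) = -2*(6*y - 9) = -2*(-9 + 6*y) = 18 - 12*y)
h(617, -1595) - n = (18 - 12*617) - 1*523649 = (18 - 7404) - 523649 = -7386 - 523649 = -531035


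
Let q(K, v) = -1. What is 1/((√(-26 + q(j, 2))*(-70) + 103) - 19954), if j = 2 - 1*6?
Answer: I/(3*(-6617*I + 70*√3)) ≈ -5.0358e-5 + 9.2272e-7*I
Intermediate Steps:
j = -4 (j = 2 - 6 = -4)
1/((√(-26 + q(j, 2))*(-70) + 103) - 19954) = 1/((√(-26 - 1)*(-70) + 103) - 19954) = 1/((√(-27)*(-70) + 103) - 19954) = 1/(((3*I*√3)*(-70) + 103) - 19954) = 1/((-210*I*√3 + 103) - 19954) = 1/((103 - 210*I*√3) - 19954) = 1/(-19851 - 210*I*√3)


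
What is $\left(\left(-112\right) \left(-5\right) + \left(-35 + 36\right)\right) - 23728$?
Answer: $-23167$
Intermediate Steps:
$\left(\left(-112\right) \left(-5\right) + \left(-35 + 36\right)\right) - 23728 = \left(560 + 1\right) - 23728 = 561 - 23728 = -23167$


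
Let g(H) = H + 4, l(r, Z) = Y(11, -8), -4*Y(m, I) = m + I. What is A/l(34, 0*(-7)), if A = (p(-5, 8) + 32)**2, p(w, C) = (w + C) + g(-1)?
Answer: -5776/3 ≈ -1925.3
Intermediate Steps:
Y(m, I) = -I/4 - m/4 (Y(m, I) = -(m + I)/4 = -(I + m)/4 = -I/4 - m/4)
l(r, Z) = -3/4 (l(r, Z) = -1/4*(-8) - 1/4*11 = 2 - 11/4 = -3/4)
g(H) = 4 + H
p(w, C) = 3 + C + w (p(w, C) = (w + C) + (4 - 1) = (C + w) + 3 = 3 + C + w)
A = 1444 (A = ((3 + 8 - 5) + 32)**2 = (6 + 32)**2 = 38**2 = 1444)
A/l(34, 0*(-7)) = 1444/(-3/4) = 1444*(-4/3) = -5776/3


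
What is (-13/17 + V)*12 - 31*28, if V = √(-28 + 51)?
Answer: -14912/17 + 12*√23 ≈ -819.63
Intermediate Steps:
V = √23 ≈ 4.7958
(-13/17 + V)*12 - 31*28 = (-13/17 + √23)*12 - 31*28 = (-13*1/17 + √23)*12 - 1*868 = (-13/17 + √23)*12 - 868 = (-156/17 + 12*√23) - 868 = -14912/17 + 12*√23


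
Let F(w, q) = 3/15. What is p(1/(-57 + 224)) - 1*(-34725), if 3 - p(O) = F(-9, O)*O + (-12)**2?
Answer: 28877639/835 ≈ 34584.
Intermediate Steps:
F(w, q) = 1/5 (F(w, q) = 3*(1/15) = 1/5)
p(O) = -141 - O/5 (p(O) = 3 - (O/5 + (-12)**2) = 3 - (O/5 + 144) = 3 - (144 + O/5) = 3 + (-144 - O/5) = -141 - O/5)
p(1/(-57 + 224)) - 1*(-34725) = (-141 - 1/(5*(-57 + 224))) - 1*(-34725) = (-141 - 1/5/167) + 34725 = (-141 - 1/5*1/167) + 34725 = (-141 - 1/835) + 34725 = -117736/835 + 34725 = 28877639/835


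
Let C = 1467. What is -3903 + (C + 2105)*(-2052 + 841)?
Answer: -4329595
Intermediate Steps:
-3903 + (C + 2105)*(-2052 + 841) = -3903 + (1467 + 2105)*(-2052 + 841) = -3903 + 3572*(-1211) = -3903 - 4325692 = -4329595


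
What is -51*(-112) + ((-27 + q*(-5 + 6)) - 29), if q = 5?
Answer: 5661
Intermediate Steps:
-51*(-112) + ((-27 + q*(-5 + 6)) - 29) = -51*(-112) + ((-27 + 5*(-5 + 6)) - 29) = 5712 + ((-27 + 5*1) - 29) = 5712 + ((-27 + 5) - 29) = 5712 + (-22 - 29) = 5712 - 51 = 5661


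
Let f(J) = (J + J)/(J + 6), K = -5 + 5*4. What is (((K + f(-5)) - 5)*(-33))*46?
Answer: 0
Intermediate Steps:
K = 15 (K = -5 + 20 = 15)
f(J) = 2*J/(6 + J) (f(J) = (2*J)/(6 + J) = 2*J/(6 + J))
(((K + f(-5)) - 5)*(-33))*46 = (((15 + 2*(-5)/(6 - 5)) - 5)*(-33))*46 = (((15 + 2*(-5)/1) - 5)*(-33))*46 = (((15 + 2*(-5)*1) - 5)*(-33))*46 = (((15 - 10) - 5)*(-33))*46 = ((5 - 5)*(-33))*46 = (0*(-33))*46 = 0*46 = 0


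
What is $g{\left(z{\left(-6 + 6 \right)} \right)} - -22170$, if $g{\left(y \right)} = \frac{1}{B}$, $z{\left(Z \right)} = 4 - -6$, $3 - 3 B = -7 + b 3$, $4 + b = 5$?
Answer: $\frac{155193}{7} \approx 22170.0$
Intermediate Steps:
$b = 1$ ($b = -4 + 5 = 1$)
$B = \frac{7}{3}$ ($B = 1 - \frac{-7 + 1 \cdot 3}{3} = 1 - \frac{-7 + 3}{3} = 1 - - \frac{4}{3} = 1 + \frac{4}{3} = \frac{7}{3} \approx 2.3333$)
$z{\left(Z \right)} = 10$ ($z{\left(Z \right)} = 4 + 6 = 10$)
$g{\left(y \right)} = \frac{3}{7}$ ($g{\left(y \right)} = \frac{1}{\frac{7}{3}} = \frac{3}{7}$)
$g{\left(z{\left(-6 + 6 \right)} \right)} - -22170 = \frac{3}{7} - -22170 = \frac{3}{7} + 22170 = \frac{155193}{7}$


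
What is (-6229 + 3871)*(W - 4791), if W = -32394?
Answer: 87682230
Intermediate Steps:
(-6229 + 3871)*(W - 4791) = (-6229 + 3871)*(-32394 - 4791) = -2358*(-37185) = 87682230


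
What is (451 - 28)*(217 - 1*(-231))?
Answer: 189504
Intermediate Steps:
(451 - 28)*(217 - 1*(-231)) = 423*(217 + 231) = 423*448 = 189504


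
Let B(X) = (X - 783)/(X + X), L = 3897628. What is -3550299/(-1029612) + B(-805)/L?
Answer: 928282114506949/269208405922540 ≈ 3.4482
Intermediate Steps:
B(X) = (-783 + X)/(2*X) (B(X) = (-783 + X)/((2*X)) = (-783 + X)*(1/(2*X)) = (-783 + X)/(2*X))
-3550299/(-1029612) + B(-805)/L = -3550299/(-1029612) + ((½)*(-783 - 805)/(-805))/3897628 = -3550299*(-1/1029612) + ((½)*(-1/805)*(-1588))*(1/3897628) = 1183433/343204 + (794/805)*(1/3897628) = 1183433/343204 + 397/1568795270 = 928282114506949/269208405922540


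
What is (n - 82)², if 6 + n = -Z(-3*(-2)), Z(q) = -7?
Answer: 6561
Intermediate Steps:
n = 1 (n = -6 - 1*(-7) = -6 + 7 = 1)
(n - 82)² = (1 - 82)² = (-81)² = 6561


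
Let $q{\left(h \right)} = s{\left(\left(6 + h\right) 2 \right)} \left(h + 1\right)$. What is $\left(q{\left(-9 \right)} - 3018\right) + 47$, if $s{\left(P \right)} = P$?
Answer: $-2923$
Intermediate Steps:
$q{\left(h \right)} = \left(1 + h\right) \left(12 + 2 h\right)$ ($q{\left(h \right)} = \left(6 + h\right) 2 \left(h + 1\right) = \left(12 + 2 h\right) \left(1 + h\right) = \left(1 + h\right) \left(12 + 2 h\right)$)
$\left(q{\left(-9 \right)} - 3018\right) + 47 = \left(2 \left(1 - 9\right) \left(6 - 9\right) - 3018\right) + 47 = \left(2 \left(-8\right) \left(-3\right) - 3018\right) + 47 = \left(48 - 3018\right) + 47 = -2970 + 47 = -2923$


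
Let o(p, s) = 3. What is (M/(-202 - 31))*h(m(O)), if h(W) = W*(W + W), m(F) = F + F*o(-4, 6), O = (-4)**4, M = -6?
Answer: 12582912/233 ≈ 54004.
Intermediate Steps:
O = 256
m(F) = 4*F (m(F) = F + F*3 = F + 3*F = 4*F)
h(W) = 2*W**2 (h(W) = W*(2*W) = 2*W**2)
(M/(-202 - 31))*h(m(O)) = (-6/(-202 - 31))*(2*(4*256)**2) = (-6/(-233))*(2*1024**2) = (-1/233*(-6))*(2*1048576) = (6/233)*2097152 = 12582912/233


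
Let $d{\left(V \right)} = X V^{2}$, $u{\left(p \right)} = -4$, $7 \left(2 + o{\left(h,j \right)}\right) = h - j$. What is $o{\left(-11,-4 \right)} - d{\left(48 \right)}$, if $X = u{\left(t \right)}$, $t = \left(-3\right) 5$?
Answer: $9213$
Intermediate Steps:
$o{\left(h,j \right)} = -2 - \frac{j}{7} + \frac{h}{7}$ ($o{\left(h,j \right)} = -2 + \frac{h - j}{7} = -2 + \left(- \frac{j}{7} + \frac{h}{7}\right) = -2 - \frac{j}{7} + \frac{h}{7}$)
$t = -15$
$X = -4$
$d{\left(V \right)} = - 4 V^{2}$
$o{\left(-11,-4 \right)} - d{\left(48 \right)} = \left(-2 - - \frac{4}{7} + \frac{1}{7} \left(-11\right)\right) - - 4 \cdot 48^{2} = \left(-2 + \frac{4}{7} - \frac{11}{7}\right) - \left(-4\right) 2304 = -3 - -9216 = -3 + 9216 = 9213$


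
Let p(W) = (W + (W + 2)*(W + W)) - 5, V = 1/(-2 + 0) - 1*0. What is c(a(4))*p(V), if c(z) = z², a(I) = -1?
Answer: -7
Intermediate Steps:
V = -½ (V = 1/(-2) + 0 = -½ + 0 = -½ ≈ -0.50000)
p(W) = -5 + W + 2*W*(2 + W) (p(W) = (W + (2 + W)*(2*W)) - 5 = (W + 2*W*(2 + W)) - 5 = -5 + W + 2*W*(2 + W))
c(a(4))*p(V) = (-1)²*(-5 + 2*(-½)² + 5*(-½)) = 1*(-5 + 2*(¼) - 5/2) = 1*(-5 + ½ - 5/2) = 1*(-7) = -7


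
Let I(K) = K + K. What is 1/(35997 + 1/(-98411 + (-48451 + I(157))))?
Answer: 146548/5275288355 ≈ 2.7780e-5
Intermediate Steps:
I(K) = 2*K
1/(35997 + 1/(-98411 + (-48451 + I(157)))) = 1/(35997 + 1/(-98411 + (-48451 + 2*157))) = 1/(35997 + 1/(-98411 + (-48451 + 314))) = 1/(35997 + 1/(-98411 - 48137)) = 1/(35997 + 1/(-146548)) = 1/(35997 - 1/146548) = 1/(5275288355/146548) = 146548/5275288355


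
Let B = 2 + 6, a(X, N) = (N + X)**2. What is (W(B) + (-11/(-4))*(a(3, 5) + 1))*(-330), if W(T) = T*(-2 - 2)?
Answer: -96855/2 ≈ -48428.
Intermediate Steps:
B = 8
W(T) = -4*T (W(T) = T*(-4) = -4*T)
(W(B) + (-11/(-4))*(a(3, 5) + 1))*(-330) = (-4*8 + (-11/(-4))*((5 + 3)**2 + 1))*(-330) = (-32 + (-11*(-1/4))*(8**2 + 1))*(-330) = (-32 + 11*(64 + 1)/4)*(-330) = (-32 + (11/4)*65)*(-330) = (-32 + 715/4)*(-330) = (587/4)*(-330) = -96855/2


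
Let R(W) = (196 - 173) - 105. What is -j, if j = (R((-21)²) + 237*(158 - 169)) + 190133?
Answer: -187444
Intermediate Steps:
R(W) = -82 (R(W) = 23 - 105 = -82)
j = 187444 (j = (-82 + 237*(158 - 169)) + 190133 = (-82 + 237*(-11)) + 190133 = (-82 - 2607) + 190133 = -2689 + 190133 = 187444)
-j = -1*187444 = -187444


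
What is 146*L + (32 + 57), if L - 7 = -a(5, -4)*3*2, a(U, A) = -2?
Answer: 2863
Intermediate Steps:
L = 19 (L = 7 - (-2*3)*2 = 7 - (-6)*2 = 7 - 1*(-12) = 7 + 12 = 19)
146*L + (32 + 57) = 146*19 + (32 + 57) = 2774 + 89 = 2863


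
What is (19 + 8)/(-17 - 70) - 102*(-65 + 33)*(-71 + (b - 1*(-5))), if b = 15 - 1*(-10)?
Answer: -3880905/29 ≈ -1.3382e+5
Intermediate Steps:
b = 25 (b = 15 + 10 = 25)
(19 + 8)/(-17 - 70) - 102*(-65 + 33)*(-71 + (b - 1*(-5))) = (19 + 8)/(-17 - 70) - 102*(-65 + 33)*(-71 + (25 - 1*(-5))) = 27/(-87) - (-3264)*(-71 + (25 + 5)) = 27*(-1/87) - (-3264)*(-71 + 30) = -9/29 - (-3264)*(-41) = -9/29 - 102*1312 = -9/29 - 133824 = -3880905/29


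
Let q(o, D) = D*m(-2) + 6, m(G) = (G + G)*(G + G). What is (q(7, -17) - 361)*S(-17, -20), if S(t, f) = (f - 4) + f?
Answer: 27588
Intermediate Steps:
m(G) = 4*G² (m(G) = (2*G)*(2*G) = 4*G²)
S(t, f) = -4 + 2*f (S(t, f) = (-4 + f) + f = -4 + 2*f)
q(o, D) = 6 + 16*D (q(o, D) = D*(4*(-2)²) + 6 = D*(4*4) + 6 = D*16 + 6 = 16*D + 6 = 6 + 16*D)
(q(7, -17) - 361)*S(-17, -20) = ((6 + 16*(-17)) - 361)*(-4 + 2*(-20)) = ((6 - 272) - 361)*(-4 - 40) = (-266 - 361)*(-44) = -627*(-44) = 27588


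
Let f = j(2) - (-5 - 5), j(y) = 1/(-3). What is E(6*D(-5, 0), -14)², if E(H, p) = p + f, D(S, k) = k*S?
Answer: 169/9 ≈ 18.778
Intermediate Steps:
j(y) = -⅓
D(S, k) = S*k
f = 29/3 (f = -⅓ - (-5 - 5) = -⅓ - 1*(-10) = -⅓ + 10 = 29/3 ≈ 9.6667)
E(H, p) = 29/3 + p (E(H, p) = p + 29/3 = 29/3 + p)
E(6*D(-5, 0), -14)² = (29/3 - 14)² = (-13/3)² = 169/9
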